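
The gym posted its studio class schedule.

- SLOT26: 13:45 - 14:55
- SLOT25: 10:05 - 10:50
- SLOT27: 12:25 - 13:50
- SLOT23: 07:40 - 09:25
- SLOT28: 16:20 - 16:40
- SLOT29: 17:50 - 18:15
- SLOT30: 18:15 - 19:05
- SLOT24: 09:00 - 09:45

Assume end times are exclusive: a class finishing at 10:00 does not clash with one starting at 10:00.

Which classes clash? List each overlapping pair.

Sorted by start: SLOT23, SLOT24, SLOT25, SLOT27, SLOT26, SLOT28, SLOT29, SLOT30.
SLOT24 starts before SLOT23 ends → SLOT23 and SLOT24 overlap.
SLOT25 starts after SLOT23 ends, so nothing later overlaps SLOT23 either.
SLOT25 starts after SLOT24 ends, so nothing later overlaps SLOT24 either.
SLOT27 starts after SLOT25 ends, so nothing later overlaps SLOT25 either.
SLOT26 starts before SLOT27 ends → SLOT27 and SLOT26 overlap.
SLOT28 starts after SLOT27 ends, so nothing later overlaps SLOT27 either.
SLOT28 starts after SLOT26 ends, so nothing later overlaps SLOT26 either.
SLOT29 starts after SLOT28 ends, so nothing later overlaps SLOT28 either.
SLOT30 starts exactly when SLOT29 ends (back-to-back, no overlap).

SLOT23 & SLOT24, SLOT26 & SLOT27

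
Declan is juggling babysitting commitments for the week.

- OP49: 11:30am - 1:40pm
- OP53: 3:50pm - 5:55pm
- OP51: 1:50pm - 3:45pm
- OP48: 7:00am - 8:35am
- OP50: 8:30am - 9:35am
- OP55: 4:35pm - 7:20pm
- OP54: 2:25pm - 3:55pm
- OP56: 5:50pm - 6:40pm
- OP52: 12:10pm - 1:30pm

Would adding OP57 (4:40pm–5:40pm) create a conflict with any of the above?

Yes — it overlaps OP53, OP55

OP48: ends 8:35am at or before OP57 starts 4:40pm → clear.
OP50: ends 9:35am at or before OP57 starts 4:40pm → clear.
OP49: ends 1:40pm at or before OP57 starts 4:40pm → clear.
OP52: ends 1:30pm at or before OP57 starts 4:40pm → clear.
OP51: ends 3:45pm at or before OP57 starts 4:40pm → clear.
OP54: ends 3:55pm at or before OP57 starts 4:40pm → clear.
OP53: starts 3:50pm before OP57 ends 5:40pm, and ends 5:55pm after OP57 starts 4:40pm → overlap.
OP55: starts 4:35pm before OP57 ends 5:40pm, and ends 7:20pm after OP57 starts 4:40pm → overlap.
OP56: starts 5:50pm at or after OP57 ends 5:40pm → clear.
OP57 overlaps OP53, OP55.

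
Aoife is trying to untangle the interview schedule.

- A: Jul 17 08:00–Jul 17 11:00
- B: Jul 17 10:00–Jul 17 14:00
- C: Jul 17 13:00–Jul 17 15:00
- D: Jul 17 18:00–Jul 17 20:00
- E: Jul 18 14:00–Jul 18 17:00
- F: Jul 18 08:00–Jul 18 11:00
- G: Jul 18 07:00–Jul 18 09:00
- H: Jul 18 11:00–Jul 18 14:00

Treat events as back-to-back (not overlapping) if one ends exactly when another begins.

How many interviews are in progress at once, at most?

Walk through starts and ends in time order (an end at T is processed before a start at T):
Jul 17 08:00 start A → 1
Jul 17 10:00 start B → 2
Jul 17 11:00 end A → 1
Jul 17 13:00 start C → 2
Jul 17 14:00 end B → 1
Jul 17 15:00 end C → 0
Jul 17 18:00 start D → 1
Jul 17 20:00 end D → 0
Jul 18 07:00 start G → 1
Jul 18 08:00 start F → 2
Jul 18 09:00 end G → 1
Jul 18 11:00 end F → 0
Jul 18 11:00 start H → 1
Jul 18 14:00 end H → 0
Jul 18 14:00 start E → 1
Jul 18 17:00 end E → 0
Peak is 2, at Jul 17 10:00 (A, B).

2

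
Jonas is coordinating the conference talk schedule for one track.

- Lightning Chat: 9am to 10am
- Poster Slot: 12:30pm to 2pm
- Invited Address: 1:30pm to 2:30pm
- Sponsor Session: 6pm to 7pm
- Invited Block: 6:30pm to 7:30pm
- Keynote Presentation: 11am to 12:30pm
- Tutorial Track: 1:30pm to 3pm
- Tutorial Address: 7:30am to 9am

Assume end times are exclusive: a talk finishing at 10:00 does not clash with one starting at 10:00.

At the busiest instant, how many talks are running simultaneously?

Sort all start/end points and keep a running count:
7:30am start Tutorial Address → 1
9am end Tutorial Address → 0
9am start Lightning Chat → 1
10am end Lightning Chat → 0
11am start Keynote Presentation → 1
12:30pm end Keynote Presentation → 0
12:30pm start Poster Slot → 1
1:30pm start Invited Address → 2
1:30pm start Tutorial Track → 3
2pm end Poster Slot → 2
2:30pm end Invited Address → 1
3pm end Tutorial Track → 0
6pm start Sponsor Session → 1
6:30pm start Invited Block → 2
7pm end Sponsor Session → 1
7:30pm end Invited Block → 0
Peak is 3, at 1:30pm (Invited Address, Poster Slot, Tutorial Track).

3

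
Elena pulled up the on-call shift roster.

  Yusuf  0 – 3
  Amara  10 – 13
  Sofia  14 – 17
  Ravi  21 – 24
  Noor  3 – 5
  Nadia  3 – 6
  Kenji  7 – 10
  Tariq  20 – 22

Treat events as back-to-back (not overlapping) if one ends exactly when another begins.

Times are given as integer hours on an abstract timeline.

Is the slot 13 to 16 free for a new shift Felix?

Yusuf: ends 3 at or before Felix starts 13 → clear.
Nadia: ends 6 at or before Felix starts 13 → clear.
Noor: ends 5 at or before Felix starts 13 → clear.
Kenji: ends 10 at or before Felix starts 13 → clear.
Amara: ends 13 at or before Felix starts 13 → clear.
Sofia: starts 14 before Felix ends 16, and ends 17 after Felix starts 13 → overlap.
Tariq: starts 20 at or after Felix ends 16 → clear.
Ravi: starts 21 at or after Felix ends 16 → clear.
Felix overlaps Sofia.

No — it overlaps Sofia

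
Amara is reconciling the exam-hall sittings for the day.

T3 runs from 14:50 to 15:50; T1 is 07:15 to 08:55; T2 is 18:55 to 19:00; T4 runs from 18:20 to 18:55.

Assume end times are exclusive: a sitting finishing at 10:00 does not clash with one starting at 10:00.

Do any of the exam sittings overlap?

No

Two intervals overlap when each starts before the other ends.
Sorted by start: T1, T3, T4, T2.
T3 starts after T1 ends — done with T1.
T4 starts after T3 ends — done with T3.
T2 starts exactly when T4 ends (back-to-back, no overlap).
Every pair is clear; the schedule has no overlaps.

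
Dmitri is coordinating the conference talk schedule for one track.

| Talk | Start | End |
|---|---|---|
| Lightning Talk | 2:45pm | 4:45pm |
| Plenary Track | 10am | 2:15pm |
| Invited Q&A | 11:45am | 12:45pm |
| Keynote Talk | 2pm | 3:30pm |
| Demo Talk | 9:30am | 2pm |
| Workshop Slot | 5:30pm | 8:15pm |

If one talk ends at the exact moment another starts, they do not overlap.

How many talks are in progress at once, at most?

3

Sweep the timeline, counting +1 at each start and −1 at each end (ends before starts at a tie):
9:30am start Demo Talk → 1
10am start Plenary Track → 2
11:45am start Invited Q&A → 3
12:45pm end Invited Q&A → 2
2pm end Demo Talk → 1
2pm start Keynote Talk → 2
2:15pm end Plenary Track → 1
2:45pm start Lightning Talk → 2
3:30pm end Keynote Talk → 1
4:45pm end Lightning Talk → 0
5:30pm start Workshop Slot → 1
8:15pm end Workshop Slot → 0
Peak is 3, at 11:45am (Demo Talk, Invited Q&A, Plenary Track).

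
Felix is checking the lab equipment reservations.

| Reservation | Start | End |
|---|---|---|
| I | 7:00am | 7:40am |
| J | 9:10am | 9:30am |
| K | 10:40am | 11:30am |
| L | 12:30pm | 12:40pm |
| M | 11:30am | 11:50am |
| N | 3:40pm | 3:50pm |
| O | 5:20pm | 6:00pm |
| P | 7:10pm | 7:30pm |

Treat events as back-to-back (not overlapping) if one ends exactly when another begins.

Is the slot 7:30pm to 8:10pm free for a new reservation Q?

Yes — the slot is free

I: ends 7:40am at or before Q starts 7:30pm → clear.
J: ends 9:30am at or before Q starts 7:30pm → clear.
K: ends 11:30am at or before Q starts 7:30pm → clear.
M: ends 11:50am at or before Q starts 7:30pm → clear.
L: ends 12:40pm at or before Q starts 7:30pm → clear.
N: ends 3:50pm at or before Q starts 7:30pm → clear.
O: ends 6:00pm at or before Q starts 7:30pm → clear.
P: ends 7:30pm at or before Q starts 7:30pm → clear.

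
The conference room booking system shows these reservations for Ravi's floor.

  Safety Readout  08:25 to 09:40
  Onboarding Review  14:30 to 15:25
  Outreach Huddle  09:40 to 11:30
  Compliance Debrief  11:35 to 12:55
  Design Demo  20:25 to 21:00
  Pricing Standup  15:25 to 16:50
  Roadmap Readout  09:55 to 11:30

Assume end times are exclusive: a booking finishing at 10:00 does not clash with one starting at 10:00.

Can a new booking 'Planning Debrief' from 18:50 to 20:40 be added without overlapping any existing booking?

No — it overlaps Design Demo

Safety Readout: ends 09:40 at or before Planning Debrief starts 18:50 → clear.
Outreach Huddle: ends 11:30 at or before Planning Debrief starts 18:50 → clear.
Roadmap Readout: ends 11:30 at or before Planning Debrief starts 18:50 → clear.
Compliance Debrief: ends 12:55 at or before Planning Debrief starts 18:50 → clear.
Onboarding Review: ends 15:25 at or before Planning Debrief starts 18:50 → clear.
Pricing Standup: ends 16:50 at or before Planning Debrief starts 18:50 → clear.
Design Demo: starts 20:25 before Planning Debrief ends 20:40, and ends 21:00 after Planning Debrief starts 18:50 → overlap.
Planning Debrief overlaps Design Demo.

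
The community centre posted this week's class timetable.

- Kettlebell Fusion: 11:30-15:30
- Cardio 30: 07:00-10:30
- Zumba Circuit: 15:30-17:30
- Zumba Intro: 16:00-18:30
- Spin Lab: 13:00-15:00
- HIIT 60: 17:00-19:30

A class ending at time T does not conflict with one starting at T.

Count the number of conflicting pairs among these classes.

4

Sorted by start: Cardio 30, Kettlebell Fusion, Spin Lab, Zumba Circuit, Zumba Intro, HIIT 60.
Kettlebell Fusion starts after Cardio 30 ends — done with Cardio 30.
Spin Lab starts before Kettlebell Fusion ends → Kettlebell Fusion and Spin Lab overlap.
Zumba Circuit starts exactly when Kettlebell Fusion ends (back-to-back, no overlap) — done with Kettlebell Fusion.
Zumba Circuit starts after Spin Lab ends — done with Spin Lab.
Zumba Intro starts before Zumba Circuit ends → Zumba Circuit and Zumba Intro overlap.
HIIT 60 starts before Zumba Circuit ends → Zumba Circuit and HIIT 60 overlap.
HIIT 60 starts before Zumba Intro ends → Zumba Intro and HIIT 60 overlap.
Overlapping pairs: HIIT 60 & Zumba Circuit, HIIT 60 & Zumba Intro, Kettlebell Fusion & Spin Lab, Zumba Circuit & Zumba Intro — 4 in total.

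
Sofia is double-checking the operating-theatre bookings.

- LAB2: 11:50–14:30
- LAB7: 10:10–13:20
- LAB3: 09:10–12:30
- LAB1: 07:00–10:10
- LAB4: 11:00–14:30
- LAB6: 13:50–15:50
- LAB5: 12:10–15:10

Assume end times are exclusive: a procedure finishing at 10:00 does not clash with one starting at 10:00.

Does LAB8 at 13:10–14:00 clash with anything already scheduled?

Yes — it overlaps LAB2, LAB4, LAB5, LAB6, LAB7

LAB1: ends 10:10 at or before LAB8 starts 13:10 → clear.
LAB3: ends 12:30 at or before LAB8 starts 13:10 → clear.
LAB7: starts 10:10 before LAB8 ends 14:00, and ends 13:20 after LAB8 starts 13:10 → overlap.
LAB4: starts 11:00 before LAB8 ends 14:00, and ends 14:30 after LAB8 starts 13:10 → overlap.
LAB2: starts 11:50 before LAB8 ends 14:00, and ends 14:30 after LAB8 starts 13:10 → overlap.
LAB5: starts 12:10 before LAB8 ends 14:00, and ends 15:10 after LAB8 starts 13:10 → overlap.
LAB6: starts 13:50 before LAB8 ends 14:00, and ends 15:50 after LAB8 starts 13:10 → overlap.
LAB8 overlaps LAB2, LAB4, LAB5, LAB6, LAB7.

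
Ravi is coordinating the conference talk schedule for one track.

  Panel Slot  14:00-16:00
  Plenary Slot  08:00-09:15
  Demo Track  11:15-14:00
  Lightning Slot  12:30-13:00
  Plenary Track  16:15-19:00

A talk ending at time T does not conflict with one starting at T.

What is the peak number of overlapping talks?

Sweep the timeline, counting +1 at each start and −1 at each end (ends before starts at a tie):
08:00 start Plenary Slot → 1
09:15 end Plenary Slot → 0
11:15 start Demo Track → 1
12:30 start Lightning Slot → 2
13:00 end Lightning Slot → 1
14:00 end Demo Track → 0
14:00 start Panel Slot → 1
16:00 end Panel Slot → 0
16:15 start Plenary Track → 1
19:00 end Plenary Track → 0
Peak is 2, at 12:30 (Demo Track, Lightning Slot).

2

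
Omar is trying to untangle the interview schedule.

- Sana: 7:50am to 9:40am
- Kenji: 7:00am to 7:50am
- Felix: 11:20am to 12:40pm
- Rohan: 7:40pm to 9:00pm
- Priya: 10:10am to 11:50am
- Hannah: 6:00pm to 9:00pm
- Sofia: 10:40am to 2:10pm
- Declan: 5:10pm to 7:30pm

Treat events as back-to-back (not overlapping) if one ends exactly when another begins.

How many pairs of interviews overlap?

Two intervals overlap when each starts before the other ends.
Sorted by start: Kenji, Sana, Priya, Sofia, Felix, Declan, Hannah, Rohan.
Sana starts exactly when Kenji ends (back-to-back, no overlap); Kenji is clear from here.
Priya starts after Sana ends; Sana is clear from here.
Sofia starts before Priya ends → Priya and Sofia overlap.
Felix starts before Priya ends → Priya and Felix overlap.
Declan starts after Priya ends; Priya is clear from here.
Felix starts before Sofia ends → Sofia and Felix overlap.
Declan starts after Sofia ends; Sofia is clear from here.
Declan starts after Felix ends; Felix is clear from here.
Hannah starts before Declan ends → Declan and Hannah overlap.
Rohan starts after Declan ends.
Rohan starts before Hannah ends → Hannah and Rohan overlap.
Overlapping pairs: Declan & Hannah, Felix & Priya, Felix & Sofia, Hannah & Rohan, Priya & Sofia — 5 in total.

5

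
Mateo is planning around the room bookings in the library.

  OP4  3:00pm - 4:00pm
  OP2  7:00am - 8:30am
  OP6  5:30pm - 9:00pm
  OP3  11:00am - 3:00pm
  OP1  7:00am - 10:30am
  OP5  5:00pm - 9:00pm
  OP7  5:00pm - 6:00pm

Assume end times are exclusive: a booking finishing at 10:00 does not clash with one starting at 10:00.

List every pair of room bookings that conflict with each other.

OP1 & OP2, OP5 & OP6, OP5 & OP7, OP6 & OP7

Check each pair: they overlap iff neither finishes before the other starts.
Sorted by start: OP1, OP2, OP3, OP4, OP5, OP7, OP6.
OP2 starts before OP1 ends → OP1 and OP2 overlap.
OP3 starts after OP1 ends, so OP1 has no further overlaps.
OP3 starts after OP2 ends, so OP2 has no further overlaps.
OP4 starts exactly when OP3 ends (back-to-back, no overlap), so OP3 has no further overlaps.
OP5 starts after OP4 ends, so OP4 has no further overlaps.
OP7 starts before OP5 ends → OP5 and OP7 overlap.
OP6 starts before OP5 ends → OP5 and OP6 overlap.
OP6 starts before OP7 ends → OP7 and OP6 overlap.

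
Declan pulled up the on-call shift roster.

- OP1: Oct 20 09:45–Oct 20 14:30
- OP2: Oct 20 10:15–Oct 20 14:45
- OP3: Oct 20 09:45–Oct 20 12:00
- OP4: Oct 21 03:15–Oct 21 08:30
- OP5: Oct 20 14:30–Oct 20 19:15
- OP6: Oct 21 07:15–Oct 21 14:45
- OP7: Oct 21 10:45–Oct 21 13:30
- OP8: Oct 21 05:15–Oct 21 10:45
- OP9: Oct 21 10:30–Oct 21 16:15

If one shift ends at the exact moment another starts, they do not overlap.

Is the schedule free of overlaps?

Sorted by start: OP1, OP3, OP2, OP5, OP4, OP8, OP6, OP9, OP7.
OP3 starts before OP1 ends → OP1 and OP3 overlap.
That's a conflict, so the schedule is not conflict-free.

No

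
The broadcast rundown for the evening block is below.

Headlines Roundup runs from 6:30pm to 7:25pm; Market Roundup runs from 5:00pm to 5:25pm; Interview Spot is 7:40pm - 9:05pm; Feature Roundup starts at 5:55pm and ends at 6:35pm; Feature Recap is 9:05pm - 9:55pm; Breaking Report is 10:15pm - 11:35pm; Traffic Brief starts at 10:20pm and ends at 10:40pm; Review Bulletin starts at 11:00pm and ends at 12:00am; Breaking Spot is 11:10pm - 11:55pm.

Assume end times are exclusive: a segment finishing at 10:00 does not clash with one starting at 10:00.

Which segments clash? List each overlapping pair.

Breaking Report & Breaking Spot, Breaking Report & Review Bulletin, Breaking Report & Traffic Brief, Breaking Spot & Review Bulletin, Feature Roundup & Headlines Roundup

Check each pair: they overlap iff neither finishes before the other starts.
Sorted by start: Market Roundup, Feature Roundup, Headlines Roundup, Interview Spot, Feature Recap, Breaking Report, Traffic Brief, Review Bulletin, Breaking Spot.
Feature Roundup starts after Market Roundup ends — done with Market Roundup.
Headlines Roundup starts before Feature Roundup ends → Feature Roundup and Headlines Roundup overlap.
Interview Spot starts after Feature Roundup ends — done with Feature Roundup.
Interview Spot starts after Headlines Roundup ends — done with Headlines Roundup.
Feature Recap starts exactly when Interview Spot ends (back-to-back, no overlap) — done with Interview Spot.
Breaking Report starts after Feature Recap ends — done with Feature Recap.
Traffic Brief starts before Breaking Report ends → Breaking Report and Traffic Brief overlap.
Review Bulletin starts before Breaking Report ends → Breaking Report and Review Bulletin overlap.
Breaking Spot starts before Breaking Report ends → Breaking Report and Breaking Spot overlap.
Review Bulletin starts after Traffic Brief ends — done with Traffic Brief.
Breaking Spot starts before Review Bulletin ends → Review Bulletin and Breaking Spot overlap.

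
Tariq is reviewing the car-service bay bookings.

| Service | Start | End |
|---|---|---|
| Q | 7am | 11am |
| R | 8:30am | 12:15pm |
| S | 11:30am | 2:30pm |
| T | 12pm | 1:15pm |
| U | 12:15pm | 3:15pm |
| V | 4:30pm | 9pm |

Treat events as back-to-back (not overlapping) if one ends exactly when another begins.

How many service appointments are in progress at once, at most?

3

Sort all start/end points and keep a running count:
7am start Q → 1
8:30am start R → 2
11am end Q → 1
11:30am start S → 2
12pm start T → 3
12:15pm end R → 2
12:15pm start U → 3
1:15pm end T → 2
2:30pm end S → 1
3:15pm end U → 0
4:30pm start V → 1
9pm end V → 0
Peak is 3, at 12pm (R, S, T).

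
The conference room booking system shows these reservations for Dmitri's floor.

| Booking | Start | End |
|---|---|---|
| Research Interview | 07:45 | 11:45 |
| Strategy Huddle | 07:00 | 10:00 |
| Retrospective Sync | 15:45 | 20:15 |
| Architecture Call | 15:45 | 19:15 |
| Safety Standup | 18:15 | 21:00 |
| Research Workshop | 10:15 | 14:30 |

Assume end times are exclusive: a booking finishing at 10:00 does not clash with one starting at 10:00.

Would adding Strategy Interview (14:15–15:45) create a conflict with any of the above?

Strategy Huddle: ends 10:00 at or before Strategy Interview starts 14:15 → clear.
Research Interview: ends 11:45 at or before Strategy Interview starts 14:15 → clear.
Research Workshop: starts 10:15 before Strategy Interview ends 15:45, and ends 14:30 after Strategy Interview starts 14:15 → overlap.
Architecture Call: starts 15:45 at or after Strategy Interview ends 15:45 → clear.
Retrospective Sync: starts 15:45 at or after Strategy Interview ends 15:45 → clear.
Safety Standup: starts 18:15 at or after Strategy Interview ends 15:45 → clear.
Strategy Interview overlaps Research Workshop.

Yes — it overlaps Research Workshop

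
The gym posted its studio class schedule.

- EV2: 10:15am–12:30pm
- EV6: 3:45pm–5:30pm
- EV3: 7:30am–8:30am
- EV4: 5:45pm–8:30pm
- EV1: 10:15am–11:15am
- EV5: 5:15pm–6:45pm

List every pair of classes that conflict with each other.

Check each pair: they overlap iff neither finishes before the other starts.
Sorted by start: EV3, EV1, EV2, EV6, EV5, EV4.
EV1 starts after EV3 ends, so EV3 has no further overlaps.
EV2 starts before EV1 ends → EV1 and EV2 overlap.
EV6 starts after EV1 ends, so EV1 has no further overlaps.
EV6 starts after EV2 ends, so EV2 has no further overlaps.
EV5 starts before EV6 ends → EV6 and EV5 overlap.
EV4 starts after EV6 ends.
EV4 starts before EV5 ends → EV5 and EV4 overlap.

EV1 & EV2, EV4 & EV5, EV5 & EV6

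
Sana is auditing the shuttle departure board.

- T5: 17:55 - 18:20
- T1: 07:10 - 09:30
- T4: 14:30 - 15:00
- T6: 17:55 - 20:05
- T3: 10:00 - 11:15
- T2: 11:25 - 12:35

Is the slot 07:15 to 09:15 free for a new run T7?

No — it overlaps T1

T1: starts 07:10 before T7 ends 09:15, and ends 09:30 after T7 starts 07:15 → overlap.
T3: starts 10:00 at or after T7 ends 09:15 → clear.
T2: starts 11:25 at or after T7 ends 09:15 → clear.
T4: starts 14:30 at or after T7 ends 09:15 → clear.
T5: starts 17:55 at or after T7 ends 09:15 → clear.
T6: starts 17:55 at or after T7 ends 09:15 → clear.
T7 overlaps T1.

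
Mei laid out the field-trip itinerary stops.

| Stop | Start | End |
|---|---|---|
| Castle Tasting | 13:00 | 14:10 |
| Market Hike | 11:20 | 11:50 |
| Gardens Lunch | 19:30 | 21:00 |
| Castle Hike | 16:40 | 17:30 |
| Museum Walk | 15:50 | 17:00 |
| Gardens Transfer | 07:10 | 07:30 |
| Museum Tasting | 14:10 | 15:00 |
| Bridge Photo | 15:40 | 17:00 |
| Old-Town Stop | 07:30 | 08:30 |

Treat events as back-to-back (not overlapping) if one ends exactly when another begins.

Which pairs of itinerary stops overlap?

Bridge Photo & Castle Hike, Bridge Photo & Museum Walk, Castle Hike & Museum Walk

Check each pair: they overlap iff neither finishes before the other starts.
Sorted by start: Gardens Transfer, Old-Town Stop, Market Hike, Castle Tasting, Museum Tasting, Bridge Photo, Museum Walk, Castle Hike, Gardens Lunch.
Old-Town Stop starts exactly when Gardens Transfer ends (back-to-back, no overlap), so Gardens Transfer has no further overlaps.
Market Hike starts after Old-Town Stop ends, so Old-Town Stop has no further overlaps.
Castle Tasting starts after Market Hike ends, so Market Hike has no further overlaps.
Museum Tasting starts exactly when Castle Tasting ends (back-to-back, no overlap), so Castle Tasting has no further overlaps.
Bridge Photo starts after Museum Tasting ends, so Museum Tasting has no further overlaps.
Museum Walk starts before Bridge Photo ends → Bridge Photo and Museum Walk overlap.
Castle Hike starts before Bridge Photo ends → Bridge Photo and Castle Hike overlap.
Gardens Lunch starts after Bridge Photo ends.
Castle Hike starts before Museum Walk ends → Museum Walk and Castle Hike overlap.
Gardens Lunch starts after Museum Walk ends.
Gardens Lunch starts after Castle Hike ends.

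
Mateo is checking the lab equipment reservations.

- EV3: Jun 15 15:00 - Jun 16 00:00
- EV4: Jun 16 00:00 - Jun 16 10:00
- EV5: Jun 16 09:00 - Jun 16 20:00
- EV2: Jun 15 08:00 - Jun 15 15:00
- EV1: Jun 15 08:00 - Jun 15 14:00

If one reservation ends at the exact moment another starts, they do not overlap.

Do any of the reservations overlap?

Yes

Sorted by start: EV1, EV2, EV3, EV4, EV5.
EV2 starts before EV1 ends → EV1 and EV2 overlap.
That's a conflict, so the schedule is not conflict-free.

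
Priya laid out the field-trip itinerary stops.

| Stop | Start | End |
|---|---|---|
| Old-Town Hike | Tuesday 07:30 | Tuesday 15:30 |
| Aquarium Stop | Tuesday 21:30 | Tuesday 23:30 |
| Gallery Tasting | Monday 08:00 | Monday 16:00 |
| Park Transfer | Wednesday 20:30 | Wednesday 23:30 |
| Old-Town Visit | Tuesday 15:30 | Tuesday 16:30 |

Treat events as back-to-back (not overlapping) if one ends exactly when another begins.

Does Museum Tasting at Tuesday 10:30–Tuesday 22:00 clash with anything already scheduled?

Yes — it overlaps Aquarium Stop, Old-Town Hike, Old-Town Visit

Gallery Tasting: ends Monday 16:00 at or before Museum Tasting starts Tuesday 10:30 → clear.
Old-Town Hike: starts Tuesday 07:30 before Museum Tasting ends Tuesday 22:00, and ends Tuesday 15:30 after Museum Tasting starts Tuesday 10:30 → overlap.
Old-Town Visit: starts Tuesday 15:30 before Museum Tasting ends Tuesday 22:00, and ends Tuesday 16:30 after Museum Tasting starts Tuesday 10:30 → overlap.
Aquarium Stop: starts Tuesday 21:30 before Museum Tasting ends Tuesday 22:00, and ends Tuesday 23:30 after Museum Tasting starts Tuesday 10:30 → overlap.
Park Transfer: starts Wednesday 20:30 at or after Museum Tasting ends Tuesday 22:00 → clear.
Museum Tasting overlaps Old-Town Hike, Aquarium Stop, Old-Town Visit.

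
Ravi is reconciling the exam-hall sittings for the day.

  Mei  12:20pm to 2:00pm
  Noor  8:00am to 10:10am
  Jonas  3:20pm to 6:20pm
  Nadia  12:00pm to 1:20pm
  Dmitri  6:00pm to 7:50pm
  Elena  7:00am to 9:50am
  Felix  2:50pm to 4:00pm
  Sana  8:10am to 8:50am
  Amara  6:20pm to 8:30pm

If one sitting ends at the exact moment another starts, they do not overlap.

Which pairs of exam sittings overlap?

Amara & Dmitri, Dmitri & Jonas, Elena & Noor, Elena & Sana, Felix & Jonas, Mei & Nadia, Noor & Sana

Two intervals overlap when each starts before the other ends.
Sorted by start: Elena, Noor, Sana, Nadia, Mei, Felix, Jonas, Dmitri, Amara.
Noor starts before Elena ends → Elena and Noor overlap.
Sana starts before Elena ends → Elena and Sana overlap.
Nadia starts after Elena ends — done with Elena.
Sana starts before Noor ends → Noor and Sana overlap.
Nadia starts after Noor ends — done with Noor.
Nadia starts after Sana ends — done with Sana.
Mei starts before Nadia ends → Nadia and Mei overlap.
Felix starts after Nadia ends — done with Nadia.
Felix starts after Mei ends — done with Mei.
Jonas starts before Felix ends → Felix and Jonas overlap.
Dmitri starts after Felix ends — done with Felix.
Dmitri starts before Jonas ends → Jonas and Dmitri overlap.
Amara starts exactly when Jonas ends (back-to-back, no overlap).
Amara starts before Dmitri ends → Dmitri and Amara overlap.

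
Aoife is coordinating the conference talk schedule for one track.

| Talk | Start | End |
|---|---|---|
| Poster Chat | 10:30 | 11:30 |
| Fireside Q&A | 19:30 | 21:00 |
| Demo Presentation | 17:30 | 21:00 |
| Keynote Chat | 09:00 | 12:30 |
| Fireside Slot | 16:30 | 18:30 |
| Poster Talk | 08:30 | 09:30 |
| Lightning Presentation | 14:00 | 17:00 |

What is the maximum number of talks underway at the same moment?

2

Sort all start/end points and keep a running count:
08:30 start Poster Talk → 1
09:00 start Keynote Chat → 2
09:30 end Poster Talk → 1
10:30 start Poster Chat → 2
11:30 end Poster Chat → 1
12:30 end Keynote Chat → 0
14:00 start Lightning Presentation → 1
16:30 start Fireside Slot → 2
17:00 end Lightning Presentation → 1
17:30 start Demo Presentation → 2
18:30 end Fireside Slot → 1
19:30 start Fireside Q&A → 2
21:00 end Demo Presentation → 1
21:00 end Fireside Q&A → 0
Peak is 2, at 09:00 (Keynote Chat, Poster Talk).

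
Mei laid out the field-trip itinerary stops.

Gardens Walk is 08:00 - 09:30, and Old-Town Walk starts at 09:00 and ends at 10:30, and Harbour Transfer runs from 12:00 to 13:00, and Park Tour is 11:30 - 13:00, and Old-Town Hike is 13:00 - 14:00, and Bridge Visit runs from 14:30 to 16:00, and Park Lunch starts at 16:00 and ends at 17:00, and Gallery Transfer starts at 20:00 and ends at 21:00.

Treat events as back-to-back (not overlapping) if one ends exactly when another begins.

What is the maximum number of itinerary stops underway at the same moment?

Walk through starts and ends in time order (an end at T is processed before a start at T):
08:00 start Gardens Walk → 1
09:00 start Old-Town Walk → 2
09:30 end Gardens Walk → 1
10:30 end Old-Town Walk → 0
11:30 start Park Tour → 1
12:00 start Harbour Transfer → 2
13:00 end Harbour Transfer → 1
13:00 end Park Tour → 0
13:00 start Old-Town Hike → 1
14:00 end Old-Town Hike → 0
14:30 start Bridge Visit → 1
16:00 end Bridge Visit → 0
16:00 start Park Lunch → 1
17:00 end Park Lunch → 0
20:00 start Gallery Transfer → 1
21:00 end Gallery Transfer → 0
Peak is 2, at 09:00 (Gardens Walk, Old-Town Walk).

2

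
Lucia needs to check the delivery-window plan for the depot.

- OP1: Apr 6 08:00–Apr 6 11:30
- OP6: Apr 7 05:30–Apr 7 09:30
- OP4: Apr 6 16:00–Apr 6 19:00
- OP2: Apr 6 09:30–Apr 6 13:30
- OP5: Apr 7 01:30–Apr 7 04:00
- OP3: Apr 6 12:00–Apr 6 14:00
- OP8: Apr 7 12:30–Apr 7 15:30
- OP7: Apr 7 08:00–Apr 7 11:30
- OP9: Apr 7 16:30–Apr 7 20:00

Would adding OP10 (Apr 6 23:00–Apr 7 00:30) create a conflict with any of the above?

No — it doesn't clash with anything

OP1: ends Apr 6 11:30 at or before OP10 starts Apr 6 23:00 → clear.
OP2: ends Apr 6 13:30 at or before OP10 starts Apr 6 23:00 → clear.
OP3: ends Apr 6 14:00 at or before OP10 starts Apr 6 23:00 → clear.
OP4: ends Apr 6 19:00 at or before OP10 starts Apr 6 23:00 → clear.
OP5: starts Apr 7 01:30 at or after OP10 ends Apr 7 00:30 → clear.
OP6: starts Apr 7 05:30 at or after OP10 ends Apr 7 00:30 → clear.
OP7: starts Apr 7 08:00 at or after OP10 ends Apr 7 00:30 → clear.
OP8: starts Apr 7 12:30 at or after OP10 ends Apr 7 00:30 → clear.
OP9: starts Apr 7 16:30 at or after OP10 ends Apr 7 00:30 → clear.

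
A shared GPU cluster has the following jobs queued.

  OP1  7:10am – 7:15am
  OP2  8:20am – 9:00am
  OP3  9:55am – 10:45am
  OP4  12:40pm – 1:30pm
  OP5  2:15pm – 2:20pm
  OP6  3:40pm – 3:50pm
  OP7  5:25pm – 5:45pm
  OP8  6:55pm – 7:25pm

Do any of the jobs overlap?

No

Sorted by start: OP1, OP2, OP3, OP4, OP5, OP6, OP7, OP8.
OP2 starts after OP1 ends, so nothing later overlaps OP1 either.
OP3 starts after OP2 ends, so nothing later overlaps OP2 either.
OP4 starts after OP3 ends, so nothing later overlaps OP3 either.
OP5 starts after OP4 ends, so nothing later overlaps OP4 either.
OP6 starts after OP5 ends, so nothing later overlaps OP5 either.
OP7 starts after OP6 ends, so nothing later overlaps OP6 either.
OP8 starts after OP7 ends.
Every pair is clear; the schedule has no overlaps.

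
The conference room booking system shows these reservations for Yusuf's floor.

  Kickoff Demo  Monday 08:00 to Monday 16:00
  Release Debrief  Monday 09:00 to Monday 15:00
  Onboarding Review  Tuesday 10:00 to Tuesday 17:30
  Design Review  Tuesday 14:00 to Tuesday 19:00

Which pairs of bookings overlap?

Two intervals overlap when each starts before the other ends.
Sorted by start: Kickoff Demo, Release Debrief, Onboarding Review, Design Review.
Release Debrief starts before Kickoff Demo ends → Kickoff Demo and Release Debrief overlap.
Onboarding Review starts after Kickoff Demo ends, so Kickoff Demo has no further overlaps.
Onboarding Review starts after Release Debrief ends, so Release Debrief has no further overlaps.
Design Review starts before Onboarding Review ends → Onboarding Review and Design Review overlap.

Design Review & Onboarding Review, Kickoff Demo & Release Debrief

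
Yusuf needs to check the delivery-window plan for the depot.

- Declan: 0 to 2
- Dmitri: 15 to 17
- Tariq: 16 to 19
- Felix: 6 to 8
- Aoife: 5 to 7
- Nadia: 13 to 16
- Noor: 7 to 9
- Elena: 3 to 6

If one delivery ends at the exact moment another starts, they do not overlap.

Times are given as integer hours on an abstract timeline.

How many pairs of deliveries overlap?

Sorted by start: Declan, Elena, Aoife, Felix, Noor, Nadia, Dmitri, Tariq.
Elena starts after Declan ends — done with Declan.
Aoife starts before Elena ends → Elena and Aoife overlap.
Felix starts exactly when Elena ends (back-to-back, no overlap) — done with Elena.
Felix starts before Aoife ends → Aoife and Felix overlap.
Noor starts exactly when Aoife ends (back-to-back, no overlap) — done with Aoife.
Noor starts before Felix ends → Felix and Noor overlap.
Nadia starts after Felix ends — done with Felix.
Nadia starts after Noor ends — done with Noor.
Dmitri starts before Nadia ends → Nadia and Dmitri overlap.
Tariq starts exactly when Nadia ends (back-to-back, no overlap).
Tariq starts before Dmitri ends → Dmitri and Tariq overlap.
Overlapping pairs: Aoife & Elena, Aoife & Felix, Dmitri & Nadia, Dmitri & Tariq, Felix & Noor — 5 in total.

5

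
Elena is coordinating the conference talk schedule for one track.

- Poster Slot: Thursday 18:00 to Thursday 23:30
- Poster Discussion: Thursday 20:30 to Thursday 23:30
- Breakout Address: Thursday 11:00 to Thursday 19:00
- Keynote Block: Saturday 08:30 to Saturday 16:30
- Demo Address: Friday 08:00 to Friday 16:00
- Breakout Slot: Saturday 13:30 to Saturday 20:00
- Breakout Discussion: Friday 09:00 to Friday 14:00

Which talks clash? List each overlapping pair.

Breakout Address & Poster Slot, Breakout Discussion & Demo Address, Breakout Slot & Keynote Block, Poster Discussion & Poster Slot

Sorted by start: Breakout Address, Poster Slot, Poster Discussion, Demo Address, Breakout Discussion, Keynote Block, Breakout Slot.
Poster Slot starts before Breakout Address ends → Breakout Address and Poster Slot overlap.
Poster Discussion starts after Breakout Address ends; Breakout Address is clear from here.
Poster Discussion starts before Poster Slot ends → Poster Slot and Poster Discussion overlap.
Demo Address starts after Poster Slot ends; Poster Slot is clear from here.
Demo Address starts after Poster Discussion ends; Poster Discussion is clear from here.
Breakout Discussion starts before Demo Address ends → Demo Address and Breakout Discussion overlap.
Keynote Block starts after Demo Address ends; Demo Address is clear from here.
Keynote Block starts after Breakout Discussion ends; Breakout Discussion is clear from here.
Breakout Slot starts before Keynote Block ends → Keynote Block and Breakout Slot overlap.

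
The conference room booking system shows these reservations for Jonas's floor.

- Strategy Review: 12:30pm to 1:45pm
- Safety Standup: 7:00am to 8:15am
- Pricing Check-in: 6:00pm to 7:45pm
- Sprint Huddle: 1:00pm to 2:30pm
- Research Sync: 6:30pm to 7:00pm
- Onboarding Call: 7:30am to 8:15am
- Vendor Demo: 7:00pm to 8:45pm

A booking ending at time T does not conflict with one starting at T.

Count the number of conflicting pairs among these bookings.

Two intervals overlap when each starts before the other ends.
Sorted by start: Safety Standup, Onboarding Call, Strategy Review, Sprint Huddle, Pricing Check-in, Research Sync, Vendor Demo.
Onboarding Call starts before Safety Standup ends → Safety Standup and Onboarding Call overlap.
Strategy Review starts after Safety Standup ends, so Safety Standup has no further overlaps.
Strategy Review starts after Onboarding Call ends, so Onboarding Call has no further overlaps.
Sprint Huddle starts before Strategy Review ends → Strategy Review and Sprint Huddle overlap.
Pricing Check-in starts after Strategy Review ends, so Strategy Review has no further overlaps.
Pricing Check-in starts after Sprint Huddle ends, so Sprint Huddle has no further overlaps.
Research Sync starts before Pricing Check-in ends → Pricing Check-in and Research Sync overlap.
Vendor Demo starts before Pricing Check-in ends → Pricing Check-in and Vendor Demo overlap.
Vendor Demo starts exactly when Research Sync ends (back-to-back, no overlap).
Overlapping pairs: Onboarding Call & Safety Standup, Pricing Check-in & Research Sync, Pricing Check-in & Vendor Demo, Sprint Huddle & Strategy Review — 4 in total.

4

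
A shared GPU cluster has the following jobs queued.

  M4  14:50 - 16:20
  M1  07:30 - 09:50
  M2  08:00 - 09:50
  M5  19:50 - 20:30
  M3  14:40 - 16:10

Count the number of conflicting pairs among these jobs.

2

Sorted by start: M1, M2, M3, M4, M5.
M2 starts before M1 ends → M1 and M2 overlap.
M3 starts after M1 ends — done with M1.
M3 starts after M2 ends — done with M2.
M4 starts before M3 ends → M3 and M4 overlap.
M5 starts after M3 ends.
M5 starts after M4 ends.
Overlapping pairs: M1 & M2, M3 & M4 — 2 in total.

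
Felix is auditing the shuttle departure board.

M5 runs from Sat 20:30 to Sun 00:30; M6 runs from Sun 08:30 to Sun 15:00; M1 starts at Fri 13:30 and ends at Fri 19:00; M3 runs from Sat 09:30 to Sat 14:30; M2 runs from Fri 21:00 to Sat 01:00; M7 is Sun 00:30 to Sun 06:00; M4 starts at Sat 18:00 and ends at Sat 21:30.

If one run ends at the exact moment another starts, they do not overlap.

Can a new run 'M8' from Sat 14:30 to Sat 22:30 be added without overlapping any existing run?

No — it overlaps M4, M5

M1: ends Fri 19:00 at or before M8 starts Sat 14:30 → clear.
M2: ends Sat 01:00 at or before M8 starts Sat 14:30 → clear.
M3: ends Sat 14:30 at or before M8 starts Sat 14:30 → clear.
M4: starts Sat 18:00 before M8 ends Sat 22:30, and ends Sat 21:30 after M8 starts Sat 14:30 → overlap.
M5: starts Sat 20:30 before M8 ends Sat 22:30, and ends Sun 00:30 after M8 starts Sat 14:30 → overlap.
M7: starts Sun 00:30 at or after M8 ends Sat 22:30 → clear.
M6: starts Sun 08:30 at or after M8 ends Sat 22:30 → clear.
M8 overlaps M4, M5.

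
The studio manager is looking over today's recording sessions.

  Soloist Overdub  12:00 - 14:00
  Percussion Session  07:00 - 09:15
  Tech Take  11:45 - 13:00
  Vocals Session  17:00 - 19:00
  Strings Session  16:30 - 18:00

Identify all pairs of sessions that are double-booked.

Soloist Overdub & Tech Take, Strings Session & Vocals Session

Sorted by start: Percussion Session, Tech Take, Soloist Overdub, Strings Session, Vocals Session.
Tech Take starts after Percussion Session ends — done with Percussion Session.
Soloist Overdub starts before Tech Take ends → Tech Take and Soloist Overdub overlap.
Strings Session starts after Tech Take ends — done with Tech Take.
Strings Session starts after Soloist Overdub ends — done with Soloist Overdub.
Vocals Session starts before Strings Session ends → Strings Session and Vocals Session overlap.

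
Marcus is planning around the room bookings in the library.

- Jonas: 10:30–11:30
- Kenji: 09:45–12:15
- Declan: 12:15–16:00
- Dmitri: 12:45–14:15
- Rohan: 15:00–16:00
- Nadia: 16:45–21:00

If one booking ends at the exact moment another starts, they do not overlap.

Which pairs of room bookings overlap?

Declan & Dmitri, Declan & Rohan, Jonas & Kenji

Two intervals overlap when each starts before the other ends.
Sorted by start: Kenji, Jonas, Declan, Dmitri, Rohan, Nadia.
Jonas starts before Kenji ends → Kenji and Jonas overlap.
Declan starts exactly when Kenji ends (back-to-back, no overlap), so Kenji has no further overlaps.
Declan starts after Jonas ends, so Jonas has no further overlaps.
Dmitri starts before Declan ends → Declan and Dmitri overlap.
Rohan starts before Declan ends → Declan and Rohan overlap.
Nadia starts after Declan ends.
Rohan starts after Dmitri ends, so Dmitri has no further overlaps.
Nadia starts after Rohan ends.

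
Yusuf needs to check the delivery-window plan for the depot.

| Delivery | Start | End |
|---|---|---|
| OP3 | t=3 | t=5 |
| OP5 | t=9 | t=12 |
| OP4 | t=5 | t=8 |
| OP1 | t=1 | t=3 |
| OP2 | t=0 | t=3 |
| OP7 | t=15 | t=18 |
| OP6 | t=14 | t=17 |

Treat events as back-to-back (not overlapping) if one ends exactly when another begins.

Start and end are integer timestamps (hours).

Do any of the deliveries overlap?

Yes

Sorted by start: OP2, OP1, OP3, OP4, OP5, OP6, OP7.
OP1 starts before OP2 ends → OP2 and OP1 overlap.
That's a conflict, so the schedule is not conflict-free.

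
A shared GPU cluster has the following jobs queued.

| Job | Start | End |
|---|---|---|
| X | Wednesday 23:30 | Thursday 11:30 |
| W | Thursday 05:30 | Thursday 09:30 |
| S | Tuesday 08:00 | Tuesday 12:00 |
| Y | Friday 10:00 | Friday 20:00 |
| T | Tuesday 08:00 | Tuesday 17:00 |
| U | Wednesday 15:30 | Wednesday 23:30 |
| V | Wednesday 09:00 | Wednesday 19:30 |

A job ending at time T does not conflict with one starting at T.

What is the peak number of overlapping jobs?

Sort all start/end points and keep a running count:
Tuesday 08:00 start S → 1
Tuesday 08:00 start T → 2
Tuesday 12:00 end S → 1
Tuesday 17:00 end T → 0
Wednesday 09:00 start V → 1
Wednesday 15:30 start U → 2
Wednesday 19:30 end V → 1
Wednesday 23:30 end U → 0
Wednesday 23:30 start X → 1
Thursday 05:30 start W → 2
Thursday 09:30 end W → 1
Thursday 11:30 end X → 0
Friday 10:00 start Y → 1
Friday 20:00 end Y → 0
Peak is 2, at Tuesday 08:00 (S, T).

2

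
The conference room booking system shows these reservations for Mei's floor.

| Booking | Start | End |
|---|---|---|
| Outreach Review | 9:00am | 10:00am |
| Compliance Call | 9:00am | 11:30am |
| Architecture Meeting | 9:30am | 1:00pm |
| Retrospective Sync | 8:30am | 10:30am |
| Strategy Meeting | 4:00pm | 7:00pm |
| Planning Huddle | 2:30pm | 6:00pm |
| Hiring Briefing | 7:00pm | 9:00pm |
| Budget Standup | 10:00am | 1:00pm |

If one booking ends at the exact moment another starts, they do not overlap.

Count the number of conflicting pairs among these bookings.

10

Sorted by start: Retrospective Sync, Outreach Review, Compliance Call, Architecture Meeting, Budget Standup, Planning Huddle, Strategy Meeting, Hiring Briefing.
Outreach Review starts before Retrospective Sync ends → Retrospective Sync and Outreach Review overlap.
Compliance Call starts before Retrospective Sync ends → Retrospective Sync and Compliance Call overlap.
Architecture Meeting starts before Retrospective Sync ends → Retrospective Sync and Architecture Meeting overlap.
Budget Standup starts before Retrospective Sync ends → Retrospective Sync and Budget Standup overlap.
Planning Huddle starts after Retrospective Sync ends, so Retrospective Sync has no further overlaps.
Compliance Call starts before Outreach Review ends → Outreach Review and Compliance Call overlap.
Architecture Meeting starts before Outreach Review ends → Outreach Review and Architecture Meeting overlap.
Budget Standup starts exactly when Outreach Review ends (back-to-back, no overlap), so Outreach Review has no further overlaps.
Architecture Meeting starts before Compliance Call ends → Compliance Call and Architecture Meeting overlap.
Budget Standup starts before Compliance Call ends → Compliance Call and Budget Standup overlap.
Planning Huddle starts after Compliance Call ends, so Compliance Call has no further overlaps.
Budget Standup starts before Architecture Meeting ends → Architecture Meeting and Budget Standup overlap.
Planning Huddle starts after Architecture Meeting ends, so Architecture Meeting has no further overlaps.
Planning Huddle starts after Budget Standup ends, so Budget Standup has no further overlaps.
Strategy Meeting starts before Planning Huddle ends → Planning Huddle and Strategy Meeting overlap.
Hiring Briefing starts after Planning Huddle ends.
Hiring Briefing starts exactly when Strategy Meeting ends (back-to-back, no overlap).
Overlapping pairs: Architecture Meeting & Budget Standup, Architecture Meeting & Compliance Call, Architecture Meeting & Outreach Review, Architecture Meeting & Retrospective Sync, Budget Standup & Compliance Call, Budget Standup & Retrospective Sync, Compliance Call & Outreach Review, Compliance Call & Retrospective Sync, Outreach Review & Retrospective Sync, Planning Huddle & Strategy Meeting — 10 in total.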